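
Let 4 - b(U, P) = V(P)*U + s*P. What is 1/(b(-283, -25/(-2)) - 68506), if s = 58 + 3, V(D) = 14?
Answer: -2/130605 ≈ -1.5313e-5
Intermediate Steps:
s = 61
b(U, P) = 4 - 61*P - 14*U (b(U, P) = 4 - (14*U + 61*P) = 4 + (-61*P - 14*U) = 4 - 61*P - 14*U)
1/(b(-283, -25/(-2)) - 68506) = 1/((4 - (-1525)/(-2) - 14*(-283)) - 68506) = 1/((4 - (-1525)*(-1)/2 + 3962) - 68506) = 1/((4 - 61*25/2 + 3962) - 68506) = 1/((4 - 1525/2 + 3962) - 68506) = 1/(6407/2 - 68506) = 1/(-130605/2) = -2/130605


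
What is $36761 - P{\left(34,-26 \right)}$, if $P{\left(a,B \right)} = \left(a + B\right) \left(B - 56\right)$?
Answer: $37417$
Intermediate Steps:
$P{\left(a,B \right)} = \left(-56 + B\right) \left(B + a\right)$ ($P{\left(a,B \right)} = \left(B + a\right) \left(-56 + B\right) = \left(-56 + B\right) \left(B + a\right)$)
$36761 - P{\left(34,-26 \right)} = 36761 - \left(\left(-26\right)^{2} - -1456 - 1904 - 884\right) = 36761 - \left(676 + 1456 - 1904 - 884\right) = 36761 - -656 = 36761 + 656 = 37417$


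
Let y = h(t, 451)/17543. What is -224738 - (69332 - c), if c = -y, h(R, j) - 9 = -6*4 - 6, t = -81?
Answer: -5158869989/17543 ≈ -2.9407e+5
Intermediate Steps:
h(R, j) = -21 (h(R, j) = 9 + (-6*4 - 6) = 9 + (-24 - 6) = 9 - 30 = -21)
y = -21/17543 ≈ -0.0011971
c = 21/17543 (c = -1*(-21/17543) = 21/17543 ≈ 0.0011971)
-224738 - (69332 - c) = -224738 - (69332 - 1*21/17543) = -224738 - (69332 - 21/17543) = -224738 - 1*1216291255/17543 = -224738 - 1216291255/17543 = -5158869989/17543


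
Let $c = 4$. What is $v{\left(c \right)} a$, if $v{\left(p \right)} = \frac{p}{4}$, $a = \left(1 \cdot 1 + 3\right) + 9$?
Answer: $13$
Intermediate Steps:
$a = 13$ ($a = \left(1 + 3\right) + 9 = 4 + 9 = 13$)
$v{\left(p \right)} = \frac{p}{4}$ ($v{\left(p \right)} = p \frac{1}{4} = \frac{p}{4}$)
$v{\left(c \right)} a = \frac{1}{4} \cdot 4 \cdot 13 = 1 \cdot 13 = 13$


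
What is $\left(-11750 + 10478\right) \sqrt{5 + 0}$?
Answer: $- 1272 \sqrt{5} \approx -2844.3$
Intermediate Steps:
$\left(-11750 + 10478\right) \sqrt{5 + 0} = - 1272 \sqrt{5}$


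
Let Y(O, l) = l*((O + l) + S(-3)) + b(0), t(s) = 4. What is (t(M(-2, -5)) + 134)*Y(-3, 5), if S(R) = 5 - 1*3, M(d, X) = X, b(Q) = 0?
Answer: 2760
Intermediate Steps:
S(R) = 2 (S(R) = 5 - 3 = 2)
Y(O, l) = l*(2 + O + l) (Y(O, l) = l*((O + l) + 2) + 0 = l*(2 + O + l) + 0 = l*(2 + O + l))
(t(M(-2, -5)) + 134)*Y(-3, 5) = (4 + 134)*(5*(2 - 3 + 5)) = 138*(5*4) = 138*20 = 2760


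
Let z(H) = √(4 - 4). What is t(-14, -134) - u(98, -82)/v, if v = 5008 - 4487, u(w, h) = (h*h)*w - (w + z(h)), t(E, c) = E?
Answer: -666148/521 ≈ -1278.6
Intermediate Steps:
z(H) = 0 (z(H) = √0 = 0)
u(w, h) = -w + w*h² (u(w, h) = (h*h)*w - (w + 0) = h²*w - w = w*h² - w = -w + w*h²)
v = 521
t(-14, -134) - u(98, -82)/v = -14 - 98*(-1 + (-82)²)/521 = -14 - 98*(-1 + 6724)/521 = -14 - 98*6723/521 = -14 - 658854/521 = -666148/521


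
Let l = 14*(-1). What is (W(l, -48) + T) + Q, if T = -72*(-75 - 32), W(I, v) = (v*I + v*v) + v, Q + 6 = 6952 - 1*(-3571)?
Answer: 21149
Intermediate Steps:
Q = 10517 (Q = -6 + (6952 - 1*(-3571)) = -6 + (6952 + 3571) = -6 + 10523 = 10517)
l = -14
W(I, v) = v + v² + I*v (W(I, v) = (I*v + v²) + v = (v² + I*v) + v = v + v² + I*v)
T = 7704 (T = -72*(-107) = 7704)
(W(l, -48) + T) + Q = (-48*(1 - 14 - 48) + 7704) + 10517 = (-48*(-61) + 7704) + 10517 = (2928 + 7704) + 10517 = 10632 + 10517 = 21149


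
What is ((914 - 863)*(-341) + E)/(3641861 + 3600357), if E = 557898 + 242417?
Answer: 391462/3621109 ≈ 0.10811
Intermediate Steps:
E = 800315
((914 - 863)*(-341) + E)/(3641861 + 3600357) = ((914 - 863)*(-341) + 800315)/(3641861 + 3600357) = (51*(-341) + 800315)/7242218 = (-17391 + 800315)*(1/7242218) = 782924*(1/7242218) = 391462/3621109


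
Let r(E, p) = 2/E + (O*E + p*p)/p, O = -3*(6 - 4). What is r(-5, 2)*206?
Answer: 17098/5 ≈ 3419.6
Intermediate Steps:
O = -6 (O = -3*2 = -6)
r(E, p) = 2/E + (p² - 6*E)/p (r(E, p) = 2/E + (-6*E + p*p)/p = 2/E + (-6*E + p²)/p = 2/E + (p² - 6*E)/p)
r(-5, 2)*206 = (2 + 2/(-5) - 6*(-5)/2)*206 = (2 + 2*(-⅕) - 6*(-5)*½)*206 = (2 - ⅖ + 15)*206 = (83/5)*206 = 17098/5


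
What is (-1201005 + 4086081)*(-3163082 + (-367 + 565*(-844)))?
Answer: -10502568128484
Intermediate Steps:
(-1201005 + 4086081)*(-3163082 + (-367 + 565*(-844))) = 2885076*(-3163082 + (-367 - 476860)) = 2885076*(-3163082 - 477227) = 2885076*(-3640309) = -10502568128484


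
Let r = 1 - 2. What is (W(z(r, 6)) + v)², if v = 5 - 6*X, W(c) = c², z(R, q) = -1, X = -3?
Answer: 576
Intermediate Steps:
r = -1
v = 23 (v = 5 - 6*(-3) = 5 + 18 = 23)
(W(z(r, 6)) + v)² = ((-1)² + 23)² = (1 + 23)² = 24² = 576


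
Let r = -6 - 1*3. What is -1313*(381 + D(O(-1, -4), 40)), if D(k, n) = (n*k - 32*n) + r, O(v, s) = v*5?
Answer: 1454804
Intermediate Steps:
O(v, s) = 5*v
r = -9 (r = -6 - 3 = -9)
D(k, n) = -9 - 32*n + k*n (D(k, n) = (n*k - 32*n) - 9 = (k*n - 32*n) - 9 = (-32*n + k*n) - 9 = -9 - 32*n + k*n)
-1313*(381 + D(O(-1, -4), 40)) = -1313*(381 + (-9 - 32*40 + (5*(-1))*40)) = -1313*(381 + (-9 - 1280 - 5*40)) = -1313*(381 + (-9 - 1280 - 200)) = -1313*(381 - 1489) = -1313*(-1108) = 1454804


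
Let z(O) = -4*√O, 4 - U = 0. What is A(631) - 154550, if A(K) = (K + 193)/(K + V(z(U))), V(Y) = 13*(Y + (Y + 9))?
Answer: -20864044/135 ≈ -1.5455e+5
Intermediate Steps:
U = 4 (U = 4 - 1*0 = 4 + 0 = 4)
V(Y) = 117 + 26*Y (V(Y) = 13*(Y + (9 + Y)) = 13*(9 + 2*Y) = 117 + 26*Y)
A(K) = (193 + K)/(-91 + K) (A(K) = (K + 193)/(K + (117 + 26*(-4*√4))) = (193 + K)/(K + (117 + 26*(-4*2))) = (193 + K)/(K + (117 + 26*(-8))) = (193 + K)/(K + (117 - 208)) = (193 + K)/(K - 91) = (193 + K)/(-91 + K))
A(631) - 154550 = (193 + 631)/(-91 + 631) - 154550 = 824/540 - 154550 = (1/540)*824 - 154550 = 206/135 - 154550 = -20864044/135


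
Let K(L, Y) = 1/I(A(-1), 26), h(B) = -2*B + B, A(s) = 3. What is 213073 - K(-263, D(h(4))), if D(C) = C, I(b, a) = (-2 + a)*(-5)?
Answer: 25568761/120 ≈ 2.1307e+5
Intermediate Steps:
I(b, a) = 10 - 5*a
h(B) = -B
K(L, Y) = -1/120 (K(L, Y) = 1/(10 - 5*26) = 1/(10 - 130) = 1/(-120) = -1/120)
213073 - K(-263, D(h(4))) = 213073 - 1*(-1/120) = 213073 + 1/120 = 25568761/120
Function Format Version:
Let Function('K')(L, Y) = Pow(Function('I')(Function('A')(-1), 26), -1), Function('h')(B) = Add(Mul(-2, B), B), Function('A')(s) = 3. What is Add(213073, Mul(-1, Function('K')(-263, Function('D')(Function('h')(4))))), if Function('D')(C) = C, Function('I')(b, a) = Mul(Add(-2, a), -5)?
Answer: Rational(25568761, 120) ≈ 2.1307e+5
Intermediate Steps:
Function('I')(b, a) = Add(10, Mul(-5, a))
Function('h')(B) = Mul(-1, B)
Function('K')(L, Y) = Rational(-1, 120) (Function('K')(L, Y) = Pow(Add(10, Mul(-5, 26)), -1) = Pow(Add(10, -130), -1) = Pow(-120, -1) = Rational(-1, 120))
Add(213073, Mul(-1, Function('K')(-263, Function('D')(Function('h')(4))))) = Add(213073, Mul(-1, Rational(-1, 120))) = Add(213073, Rational(1, 120)) = Rational(25568761, 120)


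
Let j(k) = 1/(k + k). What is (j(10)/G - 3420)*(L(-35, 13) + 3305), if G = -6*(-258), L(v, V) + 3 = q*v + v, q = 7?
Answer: -159989513689/15480 ≈ -1.0335e+7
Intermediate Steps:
L(v, V) = -3 + 8*v (L(v, V) = -3 + (7*v + v) = -3 + 8*v)
G = 1548
j(k) = 1/(2*k)
(j(10)/G - 3420)*(L(-35, 13) + 3305) = (((½)/10)/1548 - 3420)*((-3 + 8*(-35)) + 3305) = (((½)*(⅒))*(1/1548) - 3420)*((-3 - 280) + 3305) = ((1/20)*(1/1548) - 3420)*(-283 + 3305) = (1/30960 - 3420)*3022 = -105883199/30960*3022 = -159989513689/15480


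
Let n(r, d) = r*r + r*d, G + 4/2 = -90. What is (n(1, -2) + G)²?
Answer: 8649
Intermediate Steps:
G = -92 (G = -2 - 90 = -92)
n(r, d) = r² + d*r
(n(1, -2) + G)² = (1*(-2 + 1) - 92)² = (1*(-1) - 92)² = (-1 - 92)² = (-93)² = 8649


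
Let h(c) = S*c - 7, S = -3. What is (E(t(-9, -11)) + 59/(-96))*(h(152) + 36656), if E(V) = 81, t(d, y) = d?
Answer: 279301381/96 ≈ 2.9094e+6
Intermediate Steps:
h(c) = -7 - 3*c (h(c) = -3*c - 7 = -7 - 3*c)
(E(t(-9, -11)) + 59/(-96))*(h(152) + 36656) = (81 + 59/(-96))*((-7 - 3*152) + 36656) = (81 + 59*(-1/96))*((-7 - 456) + 36656) = (81 - 59/96)*(-463 + 36656) = (7717/96)*36193 = 279301381/96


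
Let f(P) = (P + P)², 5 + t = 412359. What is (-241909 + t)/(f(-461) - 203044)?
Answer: 11363/43136 ≈ 0.26342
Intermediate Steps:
t = 412354 (t = -5 + 412359 = 412354)
f(P) = 4*P² (f(P) = (2*P)² = 4*P²)
(-241909 + t)/(f(-461) - 203044) = (-241909 + 412354)/(4*(-461)² - 203044) = 170445/(4*212521 - 203044) = 170445/(850084 - 203044) = 170445/647040 = 170445*(1/647040) = 11363/43136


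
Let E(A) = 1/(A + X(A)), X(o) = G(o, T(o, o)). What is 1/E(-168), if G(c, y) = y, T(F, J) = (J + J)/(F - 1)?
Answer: -28056/169 ≈ -166.01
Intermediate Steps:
T(F, J) = 2*J/(-1 + F) (T(F, J) = (2*J)/(-1 + F) = 2*J/(-1 + F))
X(o) = 2*o/(-1 + o)
E(A) = 1/(A + 2*A/(-1 + A))
1/E(-168) = 1/((-1 - 168)/((-168)*(1 - 168))) = 1/(-1/168*(-169)/(-167)) = 1/(-1/168*(-1/167)*(-169)) = 1/(-169/28056) = -28056/169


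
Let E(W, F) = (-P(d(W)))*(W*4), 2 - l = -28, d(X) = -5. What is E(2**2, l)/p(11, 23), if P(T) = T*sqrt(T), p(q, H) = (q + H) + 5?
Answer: 80*I*sqrt(5)/39 ≈ 4.5868*I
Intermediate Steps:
l = 30 (l = 2 - 1*(-28) = 2 + 28 = 30)
p(q, H) = 5 + H + q (p(q, H) = (H + q) + 5 = 5 + H + q)
P(T) = T**(3/2)
E(W, F) = 20*I*W*sqrt(5) (E(W, F) = (-(-5)**(3/2))*(W*4) = (-(-5)*I*sqrt(5))*(4*W) = (5*I*sqrt(5))*(4*W) = 20*I*W*sqrt(5))
E(2**2, l)/p(11, 23) = (20*I*2**2*sqrt(5))/(5 + 23 + 11) = (20*I*4*sqrt(5))/39 = (80*I*sqrt(5))*(1/39) = 80*I*sqrt(5)/39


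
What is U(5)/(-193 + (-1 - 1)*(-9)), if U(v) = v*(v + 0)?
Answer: -⅐ ≈ -0.14286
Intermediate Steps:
U(v) = v² (U(v) = v*v = v²)
U(5)/(-193 + (-1 - 1)*(-9)) = 5²/(-193 + (-1 - 1)*(-9)) = 25/(-193 - 2*(-9)) = 25/(-193 + 18) = 25/(-175) = -1/175*25 = -⅐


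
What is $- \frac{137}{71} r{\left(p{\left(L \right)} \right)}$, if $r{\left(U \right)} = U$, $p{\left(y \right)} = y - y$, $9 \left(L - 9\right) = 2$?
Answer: $0$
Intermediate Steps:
$L = \frac{83}{9}$ ($L = 9 + \frac{1}{9} \cdot 2 = 9 + \frac{2}{9} = \frac{83}{9} \approx 9.2222$)
$p{\left(y \right)} = 0$
$- \frac{137}{71} r{\left(p{\left(L \right)} \right)} = - \frac{137}{71} \cdot 0 = \left(-137\right) \frac{1}{71} \cdot 0 = \left(- \frac{137}{71}\right) 0 = 0$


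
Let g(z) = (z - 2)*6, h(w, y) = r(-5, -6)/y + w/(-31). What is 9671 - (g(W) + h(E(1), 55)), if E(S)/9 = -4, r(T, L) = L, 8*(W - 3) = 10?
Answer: 32928487/3410 ≈ 9656.5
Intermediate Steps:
W = 17/4 (W = 3 + (⅛)*10 = 3 + 5/4 = 17/4 ≈ 4.2500)
E(S) = -36 (E(S) = 9*(-4) = -36)
h(w, y) = -6/y - w/31 (h(w, y) = -6/y + w/(-31) = -6/y + w*(-1/31) = -6/y - w/31)
g(z) = -12 + 6*z (g(z) = (-2 + z)*6 = -12 + 6*z)
9671 - (g(W) + h(E(1), 55)) = 9671 - ((-12 + 6*(17/4)) + (-6/55 - 1/31*(-36))) = 9671 - ((-12 + 51/2) + (-6*1/55 + 36/31)) = 9671 - (27/2 + (-6/55 + 36/31)) = 9671 - (27/2 + 1794/1705) = 9671 - 1*49623/3410 = 9671 - 49623/3410 = 32928487/3410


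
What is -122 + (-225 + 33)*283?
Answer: -54458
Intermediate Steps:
-122 + (-225 + 33)*283 = -122 - 192*283 = -122 - 54336 = -54458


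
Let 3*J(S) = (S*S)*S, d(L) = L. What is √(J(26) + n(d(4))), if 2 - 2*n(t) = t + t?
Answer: √52701/3 ≈ 76.522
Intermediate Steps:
J(S) = S³/3 (J(S) = ((S*S)*S)/3 = (S²*S)/3 = S³/3)
n(t) = 1 - t (n(t) = 1 - (t + t)/2 = 1 - t)
√(J(26) + n(d(4))) = √((⅓)*26³ + (1 - 1*4)) = √((⅓)*17576 + (1 - 4)) = √(17576/3 - 3) = √(17567/3) = √52701/3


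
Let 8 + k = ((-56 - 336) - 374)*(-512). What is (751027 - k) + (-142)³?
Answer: -2504445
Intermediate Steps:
k = 392184 (k = -8 + ((-56 - 336) - 374)*(-512) = -8 + (-392 - 374)*(-512) = -8 - 766*(-512) = -8 + 392192 = 392184)
(751027 - k) + (-142)³ = (751027 - 1*392184) + (-142)³ = (751027 - 392184) - 2863288 = 358843 - 2863288 = -2504445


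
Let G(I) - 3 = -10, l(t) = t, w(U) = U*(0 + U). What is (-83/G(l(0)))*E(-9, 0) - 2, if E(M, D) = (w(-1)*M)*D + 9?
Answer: 733/7 ≈ 104.71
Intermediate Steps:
w(U) = U**2 (w(U) = U*U = U**2)
G(I) = -7 (G(I) = 3 - 10 = -7)
E(M, D) = 9 + D*M (E(M, D) = ((-1)**2*M)*D + 9 = (1*M)*D + 9 = M*D + 9 = D*M + 9 = 9 + D*M)
(-83/G(l(0)))*E(-9, 0) - 2 = (-83/(-7))*(9 + 0*(-9)) - 2 = (-83*(-1/7))*(9 + 0) - 2 = (83/7)*9 - 2 = 747/7 - 2 = 733/7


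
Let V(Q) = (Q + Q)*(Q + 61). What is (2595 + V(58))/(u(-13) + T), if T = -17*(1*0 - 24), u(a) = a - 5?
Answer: 16399/390 ≈ 42.049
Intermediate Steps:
u(a) = -5 + a
V(Q) = 2*Q*(61 + Q) (V(Q) = (2*Q)*(61 + Q) = 2*Q*(61 + Q))
T = 408 (T = -17*(0 - 24) = -17*(-24) = 408)
(2595 + V(58))/(u(-13) + T) = (2595 + 2*58*(61 + 58))/((-5 - 13) + 408) = (2595 + 2*58*119)/(-18 + 408) = (2595 + 13804)/390 = 16399*(1/390) = 16399/390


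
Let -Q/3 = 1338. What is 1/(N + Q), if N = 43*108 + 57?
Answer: 1/687 ≈ 0.0014556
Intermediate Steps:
Q = -4014 (Q = -3*1338 = -4014)
N = 4701 (N = 4644 + 57 = 4701)
1/(N + Q) = 1/(4701 - 4014) = 1/687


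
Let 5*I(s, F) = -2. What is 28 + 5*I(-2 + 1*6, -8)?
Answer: 26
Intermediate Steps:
I(s, F) = -⅖ (I(s, F) = (⅕)*(-2) = -⅖)
28 + 5*I(-2 + 1*6, -8) = 28 + 5*(-⅖) = 28 - 2 = 26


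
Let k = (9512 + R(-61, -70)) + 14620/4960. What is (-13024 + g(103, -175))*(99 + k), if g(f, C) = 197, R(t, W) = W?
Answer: -30360213473/248 ≈ -1.2242e+8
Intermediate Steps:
k = 2342347/248 (k = (9512 - 70) + 14620/4960 = 9442 + 14620*(1/4960) = 9442 + 731/248 = 2342347/248 ≈ 9445.0)
(-13024 + g(103, -175))*(99 + k) = (-13024 + 197)*(99 + 2342347/248) = -12827*2366899/248 = -30360213473/248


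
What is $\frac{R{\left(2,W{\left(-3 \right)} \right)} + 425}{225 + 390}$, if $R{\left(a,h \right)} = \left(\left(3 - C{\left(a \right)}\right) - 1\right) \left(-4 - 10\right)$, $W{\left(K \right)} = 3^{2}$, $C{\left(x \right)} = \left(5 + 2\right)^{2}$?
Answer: $\frac{361}{205} \approx 1.761$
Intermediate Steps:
$C{\left(x \right)} = 49$ ($C{\left(x \right)} = 7^{2} = 49$)
$W{\left(K \right)} = 9$
$R{\left(a,h \right)} = 658$ ($R{\left(a,h \right)} = \left(\left(3 - 49\right) - 1\right) \left(-4 - 10\right) = \left(\left(3 - 49\right) - 1\right) \left(-14\right) = \left(-46 - 1\right) \left(-14\right) = \left(-47\right) \left(-14\right) = 658$)
$\frac{R{\left(2,W{\left(-3 \right)} \right)} + 425}{225 + 390} = \frac{658 + 425}{225 + 390} = \frac{1083}{615} = 1083 \cdot \frac{1}{615} = \frac{361}{205}$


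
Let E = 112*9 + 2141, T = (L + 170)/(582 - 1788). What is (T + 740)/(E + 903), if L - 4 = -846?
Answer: 37213/203613 ≈ 0.18276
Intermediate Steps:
L = -842 (L = 4 - 846 = -842)
T = 112/201 (T = (-842 + 170)/(582 - 1788) = -672/(-1206) = -672*(-1/1206) = 112/201 ≈ 0.55721)
E = 3149 (E = 1008 + 2141 = 3149)
(T + 740)/(E + 903) = (112/201 + 740)/(3149 + 903) = (148852/201)/4052 = (148852/201)*(1/4052) = 37213/203613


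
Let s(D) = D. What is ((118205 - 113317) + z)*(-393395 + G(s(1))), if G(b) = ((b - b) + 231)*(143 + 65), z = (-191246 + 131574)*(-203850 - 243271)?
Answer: -9214068345392400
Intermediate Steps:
z = 26680604312 (z = -59672*(-447121) = 26680604312)
G(b) = 48048 (G(b) = (0 + 231)*208 = 231*208 = 48048)
((118205 - 113317) + z)*(-393395 + G(s(1))) = ((118205 - 113317) + 26680604312)*(-393395 + 48048) = (4888 + 26680604312)*(-345347) = 26680609200*(-345347) = -9214068345392400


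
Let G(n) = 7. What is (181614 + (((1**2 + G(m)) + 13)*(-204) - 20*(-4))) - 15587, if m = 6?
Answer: 161823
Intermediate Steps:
(181614 + (((1**2 + G(m)) + 13)*(-204) - 20*(-4))) - 15587 = (181614 + (((1**2 + 7) + 13)*(-204) - 20*(-4))) - 15587 = (181614 + (((1 + 7) + 13)*(-204) + 80)) - 15587 = (181614 + ((8 + 13)*(-204) + 80)) - 15587 = (181614 + (21*(-204) + 80)) - 15587 = (181614 + (-4284 + 80)) - 15587 = (181614 - 4204) - 15587 = 177410 - 15587 = 161823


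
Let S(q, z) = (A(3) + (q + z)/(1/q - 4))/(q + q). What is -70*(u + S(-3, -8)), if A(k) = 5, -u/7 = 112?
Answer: 2143750/39 ≈ 54968.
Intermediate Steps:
u = -784 (u = -7*112 = -784)
S(q, z) = (5 + (q + z)/(-4 + 1/q))/(2*q) (S(q, z) = (5 + (q + z)/(1/q - 4))/(q + q) = (5 + (q + z)/(-4 + 1/q))/((2*q)) = (5 + (q + z)/(-4 + 1/q))*(1/(2*q)) = (5 + (q + z)/(-4 + 1/q))/(2*q))
-70*(u + S(-3, -8)) = -70*(-784 + (½)*(-5 - 1*(-3)² + 20*(-3) - 1*(-3)*(-8))/(-3*(-1 + 4*(-3)))) = -70*(-784 + (½)*(-⅓)*(-5 - 1*9 - 60 - 24)/(-1 - 12)) = -70*(-784 + (½)*(-⅓)*(-5 - 9 - 60 - 24)/(-13)) = -70*(-784 + (½)*(-⅓)*(-1/13)*(-98)) = -70*(-784 - 49/39) = -70*(-30625/39) = 2143750/39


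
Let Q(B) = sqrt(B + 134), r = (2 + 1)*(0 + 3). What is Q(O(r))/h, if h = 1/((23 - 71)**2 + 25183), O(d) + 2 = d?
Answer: 27487*sqrt(141) ≈ 3.2639e+5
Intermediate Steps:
r = 9 (r = 3*3 = 9)
O(d) = -2 + d
Q(B) = sqrt(134 + B)
h = 1/27487 (h = 1/((-48)**2 + 25183) = 1/(2304 + 25183) = 1/27487 ≈ 3.6381e-5)
Q(O(r))/h = sqrt(134 + (-2 + 9))/(1/27487) = sqrt(134 + 7)*27487 = sqrt(141)*27487 = 27487*sqrt(141)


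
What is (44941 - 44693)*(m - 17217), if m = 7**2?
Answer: -4257664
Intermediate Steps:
m = 49
(44941 - 44693)*(m - 17217) = (44941 - 44693)*(49 - 17217) = 248*(-17168) = -4257664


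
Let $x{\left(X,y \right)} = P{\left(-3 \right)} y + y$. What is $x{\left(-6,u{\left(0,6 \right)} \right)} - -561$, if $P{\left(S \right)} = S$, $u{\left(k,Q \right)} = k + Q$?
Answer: $549$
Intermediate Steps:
$u{\left(k,Q \right)} = Q + k$
$x{\left(X,y \right)} = - 2 y$ ($x{\left(X,y \right)} = - 3 y + y = - 2 y$)
$x{\left(-6,u{\left(0,6 \right)} \right)} - -561 = - 2 \left(6 + 0\right) - -561 = \left(-2\right) 6 + 561 = -12 + 561 = 549$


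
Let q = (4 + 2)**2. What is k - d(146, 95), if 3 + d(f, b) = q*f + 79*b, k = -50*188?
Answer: -22158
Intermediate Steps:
q = 36 (q = 6**2 = 36)
k = -9400
d(f, b) = -3 + 36*f + 79*b (d(f, b) = -3 + (36*f + 79*b) = -3 + 36*f + 79*b)
k - d(146, 95) = -9400 - (-3 + 36*146 + 79*95) = -9400 - (-3 + 5256 + 7505) = -9400 - 1*12758 = -9400 - 12758 = -22158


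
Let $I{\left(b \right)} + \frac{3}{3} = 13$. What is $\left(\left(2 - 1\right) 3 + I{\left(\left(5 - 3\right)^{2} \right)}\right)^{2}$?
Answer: $225$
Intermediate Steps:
$I{\left(b \right)} = 12$ ($I{\left(b \right)} = -1 + 13 = 12$)
$\left(\left(2 - 1\right) 3 + I{\left(\left(5 - 3\right)^{2} \right)}\right)^{2} = \left(\left(2 - 1\right) 3 + 12\right)^{2} = \left(1 \cdot 3 + 12\right)^{2} = \left(3 + 12\right)^{2} = 15^{2} = 225$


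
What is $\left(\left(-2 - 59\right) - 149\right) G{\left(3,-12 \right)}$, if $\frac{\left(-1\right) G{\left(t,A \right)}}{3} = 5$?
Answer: $3150$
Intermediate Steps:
$G{\left(t,A \right)} = -15$ ($G{\left(t,A \right)} = \left(-3\right) 5 = -15$)
$\left(\left(-2 - 59\right) - 149\right) G{\left(3,-12 \right)} = \left(\left(-2 - 59\right) - 149\right) \left(-15\right) = \left(-61 - 149\right) \left(-15\right) = \left(-210\right) \left(-15\right) = 3150$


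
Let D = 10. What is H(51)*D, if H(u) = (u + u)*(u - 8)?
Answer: 43860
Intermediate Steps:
H(u) = 2*u*(-8 + u) (H(u) = (2*u)*(-8 + u) = 2*u*(-8 + u))
H(51)*D = (2*51*(-8 + 51))*10 = (2*51*43)*10 = 4386*10 = 43860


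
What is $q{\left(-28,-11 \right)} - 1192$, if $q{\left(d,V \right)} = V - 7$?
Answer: $-1210$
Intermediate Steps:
$q{\left(d,V \right)} = -7 + V$ ($q{\left(d,V \right)} = V - 7 = -7 + V$)
$q{\left(-28,-11 \right)} - 1192 = \left(-7 - 11\right) - 1192 = -18 - 1192 = -1210$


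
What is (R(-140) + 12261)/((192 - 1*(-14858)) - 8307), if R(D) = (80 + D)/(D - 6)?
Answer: 895083/492239 ≈ 1.8184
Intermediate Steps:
R(D) = (80 + D)/(-6 + D)
(R(-140) + 12261)/((192 - 1*(-14858)) - 8307) = ((80 - 140)/(-6 - 140) + 12261)/((192 - 1*(-14858)) - 8307) = (-60/(-146) + 12261)/((192 + 14858) - 8307) = (-1/146*(-60) + 12261)/(15050 - 8307) = (30/73 + 12261)/6743 = (895083/73)*(1/6743) = 895083/492239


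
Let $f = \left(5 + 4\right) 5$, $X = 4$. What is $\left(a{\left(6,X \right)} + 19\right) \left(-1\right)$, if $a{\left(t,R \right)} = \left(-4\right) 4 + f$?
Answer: $-48$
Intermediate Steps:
$f = 45$ ($f = 9 \cdot 5 = 45$)
$a{\left(t,R \right)} = 29$ ($a{\left(t,R \right)} = \left(-4\right) 4 + 45 = -16 + 45 = 29$)
$\left(a{\left(6,X \right)} + 19\right) \left(-1\right) = \left(29 + 19\right) \left(-1\right) = 48 \left(-1\right) = -48$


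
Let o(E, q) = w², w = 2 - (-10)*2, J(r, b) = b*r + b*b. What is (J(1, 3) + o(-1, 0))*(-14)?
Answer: -6944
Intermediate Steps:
J(r, b) = b² + b*r (J(r, b) = b*r + b² = b² + b*r)
w = 22 (w = 2 - 5*(-4) = 2 + 20 = 22)
o(E, q) = 484 (o(E, q) = 22² = 484)
(J(1, 3) + o(-1, 0))*(-14) = (3*(3 + 1) + 484)*(-14) = (3*4 + 484)*(-14) = (12 + 484)*(-14) = 496*(-14) = -6944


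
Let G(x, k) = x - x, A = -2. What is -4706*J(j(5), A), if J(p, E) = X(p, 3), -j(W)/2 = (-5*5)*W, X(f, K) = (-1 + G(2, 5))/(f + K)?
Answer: 4706/253 ≈ 18.601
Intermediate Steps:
G(x, k) = 0
X(f, K) = -1/(K + f) (X(f, K) = (-1 + 0)/(f + K) = -1/(K + f))
j(W) = 50*W (j(W) = -2*(-5*5)*W = -(-50)*W = 50*W)
J(p, E) = -1/(3 + p)
-4706*J(j(5), A) = -(-4706)/(3 + 50*5) = -(-4706)/(3 + 250) = -(-4706)/253 = -4706*(-1/253) = 4706/253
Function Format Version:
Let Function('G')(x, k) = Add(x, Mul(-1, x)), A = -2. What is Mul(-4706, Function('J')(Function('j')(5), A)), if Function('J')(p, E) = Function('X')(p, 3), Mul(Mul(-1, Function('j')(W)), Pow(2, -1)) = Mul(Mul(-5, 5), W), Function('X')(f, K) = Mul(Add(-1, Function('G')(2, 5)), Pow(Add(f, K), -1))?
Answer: Rational(4706, 253) ≈ 18.601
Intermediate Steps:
Function('G')(x, k) = 0
Function('X')(f, K) = Mul(-1, Pow(Add(K, f), -1)) (Function('X')(f, K) = Mul(Add(-1, 0), Pow(Add(f, K), -1)) = Mul(-1, Pow(Add(K, f), -1)))
Function('j')(W) = Mul(50, W) (Function('j')(W) = Mul(-2, Mul(Mul(-5, 5), W)) = Mul(-2, Mul(-25, W)) = Mul(50, W))
Function('J')(p, E) = Mul(-1, Pow(Add(3, p), -1))
Mul(-4706, Function('J')(Function('j')(5), A)) = Mul(-4706, Mul(-1, Pow(Add(3, Mul(50, 5)), -1))) = Mul(-4706, Mul(-1, Pow(Add(3, 250), -1))) = Mul(-4706, Mul(-1, Pow(253, -1))) = Mul(-4706, Mul(-1, Rational(1, 253))) = Mul(-4706, Rational(-1, 253)) = Rational(4706, 253)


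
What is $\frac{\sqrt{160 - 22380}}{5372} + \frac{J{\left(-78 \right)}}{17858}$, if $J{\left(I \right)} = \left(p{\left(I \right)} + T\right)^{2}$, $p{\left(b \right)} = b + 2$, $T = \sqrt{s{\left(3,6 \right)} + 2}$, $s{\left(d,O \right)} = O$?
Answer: $\frac{2892}{8929} - \frac{152 \sqrt{2}}{8929} + \frac{i \sqrt{5555}}{2686} \approx 0.29981 + 0.027748 i$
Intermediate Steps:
$T = 2 \sqrt{2}$ ($T = \sqrt{6 + 2} = \sqrt{8} = 2 \sqrt{2} \approx 2.8284$)
$p{\left(b \right)} = 2 + b$
$J{\left(I \right)} = \left(2 + I + 2 \sqrt{2}\right)^{2}$ ($J{\left(I \right)} = \left(\left(2 + I\right) + 2 \sqrt{2}\right)^{2} = \left(2 + I + 2 \sqrt{2}\right)^{2}$)
$\frac{\sqrt{160 - 22380}}{5372} + \frac{J{\left(-78 \right)}}{17858} = \frac{\sqrt{160 - 22380}}{5372} + \frac{\left(2 - 78 + 2 \sqrt{2}\right)^{2}}{17858} = \sqrt{-22220} \cdot \frac{1}{5372} + \left(-76 + 2 \sqrt{2}\right)^{2} \cdot \frac{1}{17858} = 2 i \sqrt{5555} \cdot \frac{1}{5372} + \frac{\left(-76 + 2 \sqrt{2}\right)^{2}}{17858} = \frac{i \sqrt{5555}}{2686} + \frac{\left(-76 + 2 \sqrt{2}\right)^{2}}{17858} = \frac{\left(-76 + 2 \sqrt{2}\right)^{2}}{17858} + \frac{i \sqrt{5555}}{2686}$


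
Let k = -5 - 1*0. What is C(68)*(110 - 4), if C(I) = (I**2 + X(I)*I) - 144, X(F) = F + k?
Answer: 928984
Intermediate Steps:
k = -5 (k = -5 + 0 = -5)
X(F) = -5 + F (X(F) = F - 5 = -5 + F)
C(I) = -144 + I**2 + I*(-5 + I) (C(I) = (I**2 + (-5 + I)*I) - 144 = (I**2 + I*(-5 + I)) - 144 = -144 + I**2 + I*(-5 + I))
C(68)*(110 - 4) = (-144 + 68**2 + 68*(-5 + 68))*(110 - 4) = (-144 + 4624 + 68*63)*106 = (-144 + 4624 + 4284)*106 = 8764*106 = 928984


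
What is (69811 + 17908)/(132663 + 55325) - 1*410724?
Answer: -77211095593/187988 ≈ -4.1072e+5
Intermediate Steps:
(69811 + 17908)/(132663 + 55325) - 1*410724 = 87719/187988 - 410724 = -77211095593/187988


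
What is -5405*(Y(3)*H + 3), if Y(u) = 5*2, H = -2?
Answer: 91885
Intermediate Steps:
Y(u) = 10
-5405*(Y(3)*H + 3) = -5405*(10*(-2) + 3) = -5405*(-20 + 3) = -5405*(-17) = 91885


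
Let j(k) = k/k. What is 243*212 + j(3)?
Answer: 51517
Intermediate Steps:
j(k) = 1
243*212 + j(3) = 243*212 + 1 = 51516 + 1 = 51517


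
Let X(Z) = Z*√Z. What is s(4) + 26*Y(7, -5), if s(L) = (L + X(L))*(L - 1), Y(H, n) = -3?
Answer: -42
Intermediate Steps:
X(Z) = Z^(3/2)
s(L) = (-1 + L)*(L + L^(3/2)) (s(L) = (L + L^(3/2))*(L - 1) = (L + L^(3/2))*(-1 + L) = (-1 + L)*(L + L^(3/2)))
s(4) + 26*Y(7, -5) = (4² + 4^(5/2) - 1*4 - 4^(3/2)) + 26*(-3) = (16 + 32 - 4 - 1*8) - 78 = (16 + 32 - 4 - 8) - 78 = 36 - 78 = -42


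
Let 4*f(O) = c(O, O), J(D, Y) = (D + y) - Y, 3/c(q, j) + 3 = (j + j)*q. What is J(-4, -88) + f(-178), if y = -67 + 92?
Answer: 27627143/253460 ≈ 109.00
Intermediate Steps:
c(q, j) = 3/(-3 + 2*j*q) (c(q, j) = 3/(-3 + (j + j)*q) = 3/(-3 + (2*j)*q) = 3/(-3 + 2*j*q))
y = 25
J(D, Y) = 25 + D - Y (J(D, Y) = (D + 25) - Y = (25 + D) - Y = 25 + D - Y)
f(O) = 3/(4*(-3 + 2*O**2)) (f(O) = (3/(-3 + 2*O*O))/4 = (3/(-3 + 2*O**2))/4 = 3/(4*(-3 + 2*O**2)))
J(-4, -88) + f(-178) = (25 - 4 - 1*(-88)) + 3/(4*(-3 + 2*(-178)**2)) = (25 - 4 + 88) + 3/(4*(-3 + 2*31684)) = 109 + 3/(4*(-3 + 63368)) = 109 + (3/4)/63365 = 109 + (3/4)*(1/63365) = 109 + 3/253460 = 27627143/253460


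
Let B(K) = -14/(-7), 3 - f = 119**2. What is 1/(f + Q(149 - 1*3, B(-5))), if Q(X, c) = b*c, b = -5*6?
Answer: -1/14218 ≈ -7.0333e-5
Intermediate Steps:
f = -14158 (f = 3 - 1*119**2 = 3 - 1*14161 = 3 - 14161 = -14158)
b = -30
B(K) = 2 (B(K) = -14*(-1/7) = 2)
Q(X, c) = -30*c
1/(f + Q(149 - 1*3, B(-5))) = 1/(-14158 - 30*2) = 1/(-14158 - 60) = 1/(-14218) = -1/14218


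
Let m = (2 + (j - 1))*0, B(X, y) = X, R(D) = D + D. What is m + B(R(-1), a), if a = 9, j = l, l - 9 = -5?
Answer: -2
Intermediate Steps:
l = 4 (l = 9 - 5 = 4)
j = 4
R(D) = 2*D
m = 0 (m = (2 + (4 - 1))*0 = (2 + 3)*0 = 5*0 = 0)
m + B(R(-1), a) = 0 + 2*(-1) = 0 - 2 = -2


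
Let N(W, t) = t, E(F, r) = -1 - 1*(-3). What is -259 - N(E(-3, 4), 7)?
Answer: -266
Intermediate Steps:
E(F, r) = 2 (E(F, r) = -1 + 3 = 2)
-259 - N(E(-3, 4), 7) = -259 - 1*7 = -259 - 7 = -266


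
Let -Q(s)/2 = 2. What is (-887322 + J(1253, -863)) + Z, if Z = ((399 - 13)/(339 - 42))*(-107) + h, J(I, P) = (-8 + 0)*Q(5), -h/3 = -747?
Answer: -262900855/297 ≈ -8.8519e+5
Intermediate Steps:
h = 2241 (h = -3*(-747) = 2241)
Q(s) = -4 (Q(s) = -2*2 = -4)
J(I, P) = 32 (J(I, P) = (-8 + 0)*(-4) = -8*(-4) = 32)
Z = 624275/297 (Z = ((399 - 13)/(339 - 42))*(-107) + 2241 = (386/297)*(-107) + 2241 = -41302/297 + 2241 = 624275/297 ≈ 2101.9)
(-887322 + J(1253, -863)) + Z = (-887322 + 32) + 624275/297 = -887290 + 624275/297 = -262900855/297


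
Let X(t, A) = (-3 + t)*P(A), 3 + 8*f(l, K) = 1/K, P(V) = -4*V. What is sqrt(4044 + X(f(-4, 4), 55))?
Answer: sqrt(76474)/4 ≈ 69.135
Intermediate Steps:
f(l, K) = -3/8 + 1/(8*K)
X(t, A) = -4*A*(-3 + t) (X(t, A) = (-3 + t)*(-4*A) = -4*A*(-3 + t))
sqrt(4044 + X(f(-4, 4), 55)) = sqrt(4044 + 4*55*(3 - (1 - 3*4)/(8*4))) = sqrt(4044 + 4*55*(3 - (1 - 12)/(8*4))) = sqrt(4044 + 4*55*(3 - (-11)/(8*4))) = sqrt(4044 + 4*55*(3 - 1*(-11/32))) = sqrt(4044 + 4*55*(3 + 11/32)) = sqrt(4044 + 4*55*(107/32)) = sqrt(4044 + 5885/8) = sqrt(38237/8) = sqrt(76474)/4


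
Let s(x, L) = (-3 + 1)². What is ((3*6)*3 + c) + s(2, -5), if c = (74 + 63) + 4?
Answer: 199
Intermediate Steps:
s(x, L) = 4 (s(x, L) = (-2)² = 4)
c = 141 (c = 137 + 4 = 141)
((3*6)*3 + c) + s(2, -5) = ((3*6)*3 + 141) + 4 = (18*3 + 141) + 4 = (54 + 141) + 4 = 195 + 4 = 199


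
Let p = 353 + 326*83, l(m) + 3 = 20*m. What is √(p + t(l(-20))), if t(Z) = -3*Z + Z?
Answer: √28217 ≈ 167.98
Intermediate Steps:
l(m) = -3 + 20*m
p = 27411 (p = 353 + 27058 = 27411)
t(Z) = -2*Z
√(p + t(l(-20))) = √(27411 - 2*(-3 + 20*(-20))) = √(27411 - 2*(-3 - 400)) = √(27411 - 2*(-403)) = √(27411 + 806) = √28217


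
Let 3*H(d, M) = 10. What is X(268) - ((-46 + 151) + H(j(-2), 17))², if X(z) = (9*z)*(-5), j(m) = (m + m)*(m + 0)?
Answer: -214165/9 ≈ -23796.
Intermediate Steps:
j(m) = 2*m² (j(m) = (2*m)*m = 2*m²)
H(d, M) = 10/3 (H(d, M) = (⅓)*10 = 10/3)
X(z) = -45*z
X(268) - ((-46 + 151) + H(j(-2), 17))² = -45*268 - ((-46 + 151) + 10/3)² = -12060 - (105 + 10/3)² = -12060 - (325/3)² = -12060 - 1*105625/9 = -12060 - 105625/9 = -214165/9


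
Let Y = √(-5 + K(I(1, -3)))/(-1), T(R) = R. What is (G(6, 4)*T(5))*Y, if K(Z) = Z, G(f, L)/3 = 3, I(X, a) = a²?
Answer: -90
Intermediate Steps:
G(f, L) = 9 (G(f, L) = 3*3 = 9)
Y = -2 (Y = √(-5 + (-3)²)/(-1) = √(-5 + 9)*(-1) = √4*(-1) = 2*(-1) = -2)
(G(6, 4)*T(5))*Y = (9*5)*(-2) = 45*(-2) = -90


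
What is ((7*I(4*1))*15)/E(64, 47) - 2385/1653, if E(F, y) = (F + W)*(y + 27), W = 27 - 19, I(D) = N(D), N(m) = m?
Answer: -333695/244644 ≈ -1.3640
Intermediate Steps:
I(D) = D
W = 8
E(F, y) = (8 + F)*(27 + y) (E(F, y) = (F + 8)*(y + 27) = (8 + F)*(27 + y))
((7*I(4*1))*15)/E(64, 47) - 2385/1653 = ((7*(4*1))*15)/(216 + 8*47 + 27*64 + 64*47) - 2385/1653 = ((7*4)*15)/(216 + 376 + 1728 + 3008) - 2385*1/1653 = (28*15)/5328 - 795/551 = 420*(1/5328) - 795/551 = 35/444 - 795/551 = -333695/244644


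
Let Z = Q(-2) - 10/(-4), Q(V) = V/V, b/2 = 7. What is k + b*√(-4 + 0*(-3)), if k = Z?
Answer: 7/2 + 28*I ≈ 3.5 + 28.0*I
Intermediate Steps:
b = 14 (b = 2*7 = 14)
Q(V) = 1
Z = 7/2 (Z = 1 - 10/(-4) = 1 - 10*(-1)/4 = 1 - 2*(-5/4) = 1 + 5/2 = 7/2 ≈ 3.5000)
k = 7/2 ≈ 3.5000
k + b*√(-4 + 0*(-3)) = 7/2 + 14*√(-4 + 0*(-3)) = 7/2 + 14*√(-4 + 0) = 7/2 + 14*√(-4) = 7/2 + 14*(2*I) = 7/2 + 28*I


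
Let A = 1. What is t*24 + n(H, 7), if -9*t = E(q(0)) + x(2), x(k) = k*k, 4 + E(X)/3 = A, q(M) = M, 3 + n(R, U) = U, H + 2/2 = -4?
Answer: 52/3 ≈ 17.333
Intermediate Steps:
H = -5 (H = -1 - 4 = -5)
n(R, U) = -3 + U
E(X) = -9 (E(X) = -12 + 3*1 = -12 + 3 = -9)
x(k) = k**2
t = 5/9 (t = -(-9 + 2**2)/9 = -(-9 + 4)/9 = -1/9*(-5) = 5/9 ≈ 0.55556)
t*24 + n(H, 7) = (5/9)*24 + (-3 + 7) = 40/3 + 4 = 52/3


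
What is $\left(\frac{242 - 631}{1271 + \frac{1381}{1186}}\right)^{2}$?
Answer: $\frac{212847513316}{2276438211369} \approx 0.0935$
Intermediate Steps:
$\left(\frac{242 - 631}{1271 + \frac{1381}{1186}}\right)^{2} = \left(- \frac{389}{1271 + 1381 \cdot \frac{1}{1186}}\right)^{2} = \left(- \frac{389}{1271 + \frac{1381}{1186}}\right)^{2} = \left(- \frac{389}{\frac{1508787}{1186}}\right)^{2} = \left(\left(-389\right) \frac{1186}{1508787}\right)^{2} = \left(- \frac{461354}{1508787}\right)^{2} = \frac{212847513316}{2276438211369}$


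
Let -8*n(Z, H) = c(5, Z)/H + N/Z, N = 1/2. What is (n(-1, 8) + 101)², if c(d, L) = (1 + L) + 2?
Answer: 10452289/1024 ≈ 10207.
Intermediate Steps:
c(d, L) = 3 + L
N = ½ ≈ 0.50000
n(Z, H) = -1/(16*Z) - (3 + Z)/(8*H) (n(Z, H) = -((3 + Z)/H + 1/(2*Z))/8 = -(1/(2*Z) + (3 + Z)/H)/8 = -1/(16*Z) - (3 + Z)/(8*H))
(n(-1, 8) + 101)² = ((1/16)*(-1*8 + 2*(-1)*(-3 - 1*(-1)))/(8*(-1)) + 101)² = ((1/16)*(⅛)*(-1)*(-8 + 2*(-1)*(-3 + 1)) + 101)² = ((1/16)*(⅛)*(-1)*(-8 + 2*(-1)*(-2)) + 101)² = ((1/16)*(⅛)*(-1)*(-8 + 4) + 101)² = ((1/16)*(⅛)*(-1)*(-4) + 101)² = (1/32 + 101)² = (3233/32)² = 10452289/1024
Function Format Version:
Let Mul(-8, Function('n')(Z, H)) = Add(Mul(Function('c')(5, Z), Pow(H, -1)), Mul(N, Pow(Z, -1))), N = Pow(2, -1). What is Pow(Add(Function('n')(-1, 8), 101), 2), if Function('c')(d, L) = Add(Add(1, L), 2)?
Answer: Rational(10452289, 1024) ≈ 10207.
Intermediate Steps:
Function('c')(d, L) = Add(3, L)
N = Rational(1, 2) ≈ 0.50000
Function('n')(Z, H) = Add(Mul(Rational(-1, 16), Pow(Z, -1)), Mul(Rational(-1, 8), Pow(H, -1), Add(3, Z))) (Function('n')(Z, H) = Mul(Rational(-1, 8), Add(Mul(Add(3, Z), Pow(H, -1)), Mul(Rational(1, 2), Pow(Z, -1)))) = Mul(Rational(-1, 8), Add(Mul(Pow(H, -1), Add(3, Z)), Mul(Rational(1, 2), Pow(Z, -1)))) = Mul(Rational(-1, 8), Add(Mul(Rational(1, 2), Pow(Z, -1)), Mul(Pow(H, -1), Add(3, Z)))) = Add(Mul(Rational(-1, 16), Pow(Z, -1)), Mul(Rational(-1, 8), Pow(H, -1), Add(3, Z))))
Pow(Add(Function('n')(-1, 8), 101), 2) = Pow(Add(Mul(Rational(1, 16), Pow(8, -1), Pow(-1, -1), Add(Mul(-1, 8), Mul(2, -1, Add(-3, Mul(-1, -1))))), 101), 2) = Pow(Add(Mul(Rational(1, 16), Rational(1, 8), -1, Add(-8, Mul(2, -1, Add(-3, 1)))), 101), 2) = Pow(Add(Mul(Rational(1, 16), Rational(1, 8), -1, Add(-8, Mul(2, -1, -2))), 101), 2) = Pow(Add(Mul(Rational(1, 16), Rational(1, 8), -1, Add(-8, 4)), 101), 2) = Pow(Add(Mul(Rational(1, 16), Rational(1, 8), -1, -4), 101), 2) = Pow(Add(Rational(1, 32), 101), 2) = Pow(Rational(3233, 32), 2) = Rational(10452289, 1024)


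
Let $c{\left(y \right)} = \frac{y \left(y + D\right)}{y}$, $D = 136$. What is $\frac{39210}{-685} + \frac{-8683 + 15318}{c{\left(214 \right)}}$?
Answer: $- \frac{367141}{9590} \approx -38.284$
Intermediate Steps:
$c{\left(y \right)} = 136 + y$ ($c{\left(y \right)} = \frac{y \left(y + 136\right)}{y} = \frac{y \left(136 + y\right)}{y} = 136 + y$)
$\frac{39210}{-685} + \frac{-8683 + 15318}{c{\left(214 \right)}} = \frac{39210}{-685} + \frac{-8683 + 15318}{136 + 214} = 39210 \left(- \frac{1}{685}\right) + \frac{6635}{350} = - \frac{7842}{137} + 6635 \cdot \frac{1}{350} = - \frac{7842}{137} + \frac{1327}{70} = - \frac{367141}{9590}$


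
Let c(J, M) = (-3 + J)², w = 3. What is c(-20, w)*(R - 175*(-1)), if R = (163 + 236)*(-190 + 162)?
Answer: -5817413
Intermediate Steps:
R = -11172 (R = 399*(-28) = -11172)
c(-20, w)*(R - 175*(-1)) = (-3 - 20)²*(-11172 - 175*(-1)) = (-23)²*(-11172 + 175) = 529*(-10997) = -5817413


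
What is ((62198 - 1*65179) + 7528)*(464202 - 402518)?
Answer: 280477148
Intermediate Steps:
((62198 - 1*65179) + 7528)*(464202 - 402518) = ((62198 - 65179) + 7528)*61684 = (-2981 + 7528)*61684 = 4547*61684 = 280477148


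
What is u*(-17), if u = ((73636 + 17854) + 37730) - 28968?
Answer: -1704284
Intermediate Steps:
u = 100252 (u = (91490 + 37730) - 28968 = 129220 - 28968 = 100252)
u*(-17) = 100252*(-17) = -1704284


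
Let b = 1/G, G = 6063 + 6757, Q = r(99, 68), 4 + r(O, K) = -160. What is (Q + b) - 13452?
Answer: -174557119/12820 ≈ -13616.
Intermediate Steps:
r(O, K) = -164 (r(O, K) = -4 - 160 = -164)
Q = -164
G = 12820
b = 1/12820 ≈ 7.8003e-5
(Q + b) - 13452 = (-164 + 1/12820) - 13452 = -2102479/12820 - 13452 = -174557119/12820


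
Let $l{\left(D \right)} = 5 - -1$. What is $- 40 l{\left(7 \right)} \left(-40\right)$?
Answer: $9600$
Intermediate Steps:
$l{\left(D \right)} = 6$ ($l{\left(D \right)} = 5 + 1 = 6$)
$- 40 l{\left(7 \right)} \left(-40\right) = \left(-40\right) 6 \left(-40\right) = \left(-240\right) \left(-40\right) = 9600$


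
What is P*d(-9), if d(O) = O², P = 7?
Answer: 567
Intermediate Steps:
P*d(-9) = 7*(-9)² = 7*81 = 567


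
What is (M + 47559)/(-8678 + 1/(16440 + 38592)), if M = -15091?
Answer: -1786778976/477567695 ≈ -3.7414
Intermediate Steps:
(M + 47559)/(-8678 + 1/(16440 + 38592)) = (-15091 + 47559)/(-8678 + 1/(16440 + 38592)) = 32468/(-8678 + 1/55032) = 32468/(-477567695/55032) = 32468*(-55032/477567695) = -1786778976/477567695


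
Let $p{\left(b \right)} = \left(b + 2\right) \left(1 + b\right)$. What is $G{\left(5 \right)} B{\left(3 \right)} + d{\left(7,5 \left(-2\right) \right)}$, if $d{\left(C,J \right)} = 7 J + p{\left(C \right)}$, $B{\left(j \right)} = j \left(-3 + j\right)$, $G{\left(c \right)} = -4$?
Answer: $2$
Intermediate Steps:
$p{\left(b \right)} = \left(1 + b\right) \left(2 + b\right)$ ($p{\left(b \right)} = \left(2 + b\right) \left(1 + b\right) = \left(1 + b\right) \left(2 + b\right)$)
$d{\left(C,J \right)} = 2 + C^{2} + 3 C + 7 J$ ($d{\left(C,J \right)} = 7 J + \left(2 + C^{2} + 3 C\right) = 2 + C^{2} + 3 C + 7 J$)
$G{\left(5 \right)} B{\left(3 \right)} + d{\left(7,5 \left(-2\right) \right)} = - 4 \cdot 3 \left(-3 + 3\right) + \left(2 + 7^{2} + 3 \cdot 7 + 7 \cdot 5 \left(-2\right)\right) = - 4 \cdot 3 \cdot 0 + \left(2 + 49 + 21 + 7 \left(-10\right)\right) = \left(-4\right) 0 + \left(2 + 49 + 21 - 70\right) = 0 + 2 = 2$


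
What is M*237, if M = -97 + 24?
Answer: -17301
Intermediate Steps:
M = -73
M*237 = -73*237 = -17301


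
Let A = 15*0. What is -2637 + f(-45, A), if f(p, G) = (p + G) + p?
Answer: -2727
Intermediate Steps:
A = 0
f(p, G) = G + 2*p (f(p, G) = (G + p) + p = G + 2*p)
-2637 + f(-45, A) = -2637 + (0 + 2*(-45)) = -2637 + (0 - 90) = -2637 - 90 = -2727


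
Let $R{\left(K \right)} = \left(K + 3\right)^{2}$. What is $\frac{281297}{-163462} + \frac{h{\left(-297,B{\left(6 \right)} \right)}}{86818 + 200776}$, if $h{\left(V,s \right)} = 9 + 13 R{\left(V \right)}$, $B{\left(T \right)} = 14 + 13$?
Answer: $\frac{25694790089}{11752672607} \approx 2.1863$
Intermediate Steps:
$B{\left(T \right)} = 27$
$R{\left(K \right)} = \left(3 + K\right)^{2}$
$h{\left(V,s \right)} = 9 + 13 \left(3 + V\right)^{2}$
$\frac{281297}{-163462} + \frac{h{\left(-297,B{\left(6 \right)} \right)}}{86818 + 200776} = \frac{281297}{-163462} + \frac{9 + 13 \left(3 - 297\right)^{2}}{86818 + 200776} = 281297 \left(- \frac{1}{163462}\right) + \frac{9 + 13 \left(-294\right)^{2}}{287594} = - \frac{281297}{163462} + \left(9 + 13 \cdot 86436\right) \frac{1}{287594} = - \frac{281297}{163462} + \left(9 + 1123668\right) \frac{1}{287594} = - \frac{281297}{163462} + 1123677 \cdot \frac{1}{287594} = - \frac{281297}{163462} + \frac{1123677}{287594} = \frac{25694790089}{11752672607}$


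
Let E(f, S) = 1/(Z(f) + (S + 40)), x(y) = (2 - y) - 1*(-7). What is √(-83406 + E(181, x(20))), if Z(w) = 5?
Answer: I*√96417302/34 ≈ 288.8*I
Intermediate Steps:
x(y) = 9 - y (x(y) = (2 - y) + 7 = 9 - y)
E(f, S) = 1/(45 + S) (E(f, S) = 1/(5 + (S + 40)) = 1/(5 + (40 + S)) = 1/(45 + S))
√(-83406 + E(181, x(20))) = √(-83406 + 1/(45 + (9 - 1*20))) = √(-83406 + 1/(45 + (9 - 20))) = √(-83406 + 1/(45 - 11)) = √(-83406 + 1/34) = √(-2835803/34) = I*√96417302/34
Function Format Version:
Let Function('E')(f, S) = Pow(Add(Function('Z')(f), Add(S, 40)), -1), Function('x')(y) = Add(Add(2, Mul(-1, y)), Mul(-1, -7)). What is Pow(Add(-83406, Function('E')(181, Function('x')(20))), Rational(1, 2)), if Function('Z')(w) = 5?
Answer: Mul(Rational(1, 34), I, Pow(96417302, Rational(1, 2))) ≈ Mul(288.80, I)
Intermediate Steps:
Function('x')(y) = Add(9, Mul(-1, y)) (Function('x')(y) = Add(Add(2, Mul(-1, y)), 7) = Add(9, Mul(-1, y)))
Function('E')(f, S) = Pow(Add(45, S), -1) (Function('E')(f, S) = Pow(Add(5, Add(S, 40)), -1) = Pow(Add(5, Add(40, S)), -1) = Pow(Add(45, S), -1))
Pow(Add(-83406, Function('E')(181, Function('x')(20))), Rational(1, 2)) = Pow(Add(-83406, Pow(Add(45, Add(9, Mul(-1, 20))), -1)), Rational(1, 2)) = Pow(Add(-83406, Pow(Add(45, Add(9, -20)), -1)), Rational(1, 2)) = Pow(Add(-83406, Pow(Add(45, -11), -1)), Rational(1, 2)) = Pow(Add(-83406, Pow(34, -1)), Rational(1, 2)) = Pow(Add(-83406, Rational(1, 34)), Rational(1, 2)) = Pow(Rational(-2835803, 34), Rational(1, 2)) = Mul(Rational(1, 34), I, Pow(96417302, Rational(1, 2)))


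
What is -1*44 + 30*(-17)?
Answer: -554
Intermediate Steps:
-1*44 + 30*(-17) = -44 - 510 = -554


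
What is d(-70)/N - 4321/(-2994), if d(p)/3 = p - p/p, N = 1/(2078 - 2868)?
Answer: 503804701/2994 ≈ 1.6827e+5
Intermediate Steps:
N = -1/790 (N = 1/(-790) = -1/790 ≈ -0.0012658)
d(p) = -3 + 3*p (d(p) = 3*(p - p/p) = 3*(p - 1*1) = 3*(p - 1) = 3*(-1 + p) = -3 + 3*p)
d(-70)/N - 4321/(-2994) = (-3 + 3*(-70))/(-1/790) - 4321/(-2994) = (-3 - 210)*(-790) - 4321*(-1/2994) = -213*(-790) + 4321/2994 = 168270 + 4321/2994 = 503804701/2994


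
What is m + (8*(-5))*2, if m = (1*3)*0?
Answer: -80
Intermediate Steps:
m = 0 (m = 3*0 = 0)
m + (8*(-5))*2 = 0 + (8*(-5))*2 = 0 - 40*2 = 0 - 80 = -80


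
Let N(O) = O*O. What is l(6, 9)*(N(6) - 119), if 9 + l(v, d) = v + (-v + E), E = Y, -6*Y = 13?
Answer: 5561/6 ≈ 926.83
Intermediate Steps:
N(O) = O**2
Y = -13/6 (Y = -1/6*13 = -13/6 ≈ -2.1667)
E = -13/6 ≈ -2.1667
l(v, d) = -67/6 (l(v, d) = -9 + (v + (-v - 13/6)) = -9 + (v + (-13/6 - v)) = -9 - 13/6 = -67/6)
l(6, 9)*(N(6) - 119) = -67*(6**2 - 119)/6 = -67*(36 - 119)/6 = -67/6*(-83) = 5561/6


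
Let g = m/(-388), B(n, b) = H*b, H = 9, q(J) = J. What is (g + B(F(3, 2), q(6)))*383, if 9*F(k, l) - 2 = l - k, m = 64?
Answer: 2000026/97 ≈ 20619.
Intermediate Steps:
F(k, l) = 2/9 - k/9 + l/9 (F(k, l) = 2/9 + (l - k)/9 = 2/9 + (-k/9 + l/9) = 2/9 - k/9 + l/9)
B(n, b) = 9*b
g = -16/97 (g = 64/(-388) = 64*(-1/388) = -16/97 ≈ -0.16495)
(g + B(F(3, 2), q(6)))*383 = (-16/97 + 9*6)*383 = (-16/97 + 54)*383 = (5222/97)*383 = 2000026/97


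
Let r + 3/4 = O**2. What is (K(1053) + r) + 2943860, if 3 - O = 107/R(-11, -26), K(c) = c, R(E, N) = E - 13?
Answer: 1696301497/576 ≈ 2.9450e+6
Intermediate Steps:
R(E, N) = -13 + E
O = 179/24 (O = 3 - 107/(-13 - 11) = 3 - 107/(-24) = 3 - 107*(-1)/24 = 3 - 1*(-107/24) = 3 + 107/24 = 179/24 ≈ 7.4583)
r = 31609/576 (r = -3/4 + (179/24)**2 = -3/4 + 32041/576 = 31609/576 ≈ 54.877)
(K(1053) + r) + 2943860 = (1053 + 31609/576) + 2943860 = 638137/576 + 2943860 = 1696301497/576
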